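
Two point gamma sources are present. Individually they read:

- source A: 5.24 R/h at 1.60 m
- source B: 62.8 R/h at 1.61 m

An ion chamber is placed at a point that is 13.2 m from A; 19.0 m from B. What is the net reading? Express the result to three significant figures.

0.528 R/h

By superposition, sum each source's inverse-square contribution:
A: 5.24 × (1.60/13.2)² = 0.07699 R/h
B: 62.8 × (1.61/19.0)² = 0.4509 R/h
Total = 0.07699 + 0.4509 = 0.5279 R/h.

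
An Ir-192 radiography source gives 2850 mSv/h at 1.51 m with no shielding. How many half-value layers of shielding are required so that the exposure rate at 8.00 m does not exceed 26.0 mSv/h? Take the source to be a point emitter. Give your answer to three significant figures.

1.97 half-value layers

At 8.00 m, distance alone gives 2850 × (1.51/8.00)² = 2850 × 0.03563 = 101.5 mSv/h.
Further attenuation needed: 101.5/26.0 = 3.904.
n = log₂(3.904) = 1.965 half-value layers.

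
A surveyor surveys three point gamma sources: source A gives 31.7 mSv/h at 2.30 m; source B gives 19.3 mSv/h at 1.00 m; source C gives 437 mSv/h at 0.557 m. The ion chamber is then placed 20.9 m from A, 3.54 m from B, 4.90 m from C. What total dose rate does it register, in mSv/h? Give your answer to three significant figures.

By superposition, sum each source's inverse-square contribution:
A: 31.7 × (2.30/20.9)² = 0.3839 mSv/h
B: 19.3 × (1.00/3.54)² = 1.540 mSv/h
C: 437 × (0.557/4.90)² = 5.647 mSv/h
Total = 0.3839 + 1.540 + 5.647 = 7.571 mSv/h.

7.57 mSv/h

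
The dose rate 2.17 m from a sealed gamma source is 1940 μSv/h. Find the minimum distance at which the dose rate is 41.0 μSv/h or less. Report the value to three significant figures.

Using I₁d₁² = I₂d₂², d₂ = d₁·√(I₁/I₂).
I₁/I₂ = 1940/41.0 = 47.32, so d₂ = 2.17 × √47.32 = 14.93 m.

14.9 m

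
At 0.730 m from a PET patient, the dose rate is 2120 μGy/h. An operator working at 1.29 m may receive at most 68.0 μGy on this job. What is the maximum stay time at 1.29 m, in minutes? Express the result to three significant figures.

Applying the 1/r² law, rate at 1.29 m:
(0.730/1.29)² = 0.3202, so 2120 × 0.3202 = 678.8 μGy/h.
Stay time = 68.0 μGy ÷ 678.8 μGy/h = 0.1002 h = 6.012 min.

6.01 min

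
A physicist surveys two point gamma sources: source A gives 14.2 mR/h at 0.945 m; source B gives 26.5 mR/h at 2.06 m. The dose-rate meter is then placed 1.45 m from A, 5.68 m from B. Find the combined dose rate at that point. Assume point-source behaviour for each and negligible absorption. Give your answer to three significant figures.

9.52 mR/h

By superposition, sum each source's inverse-square contribution:
A: 14.2 × (0.945/1.45)² = 6.031 mR/h
B: 26.5 × (2.06/5.68)² = 3.486 mR/h
Total = 6.031 + 3.486 = 9.517 mR/h.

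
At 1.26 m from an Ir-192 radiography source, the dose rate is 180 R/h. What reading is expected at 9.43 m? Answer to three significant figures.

3.21 R/h

Using I₁d₁² = I₂d₂², the rate at 9.43 m is
(1.26/9.43)² = 0.01785, so 180 × 0.01785 = 3.213 R/h.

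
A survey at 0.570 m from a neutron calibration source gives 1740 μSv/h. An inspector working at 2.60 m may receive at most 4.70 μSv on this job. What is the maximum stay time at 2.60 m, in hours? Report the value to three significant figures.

0.0562 h

Applying the 1/r² law, rate at 2.60 m:
(0.570/2.60)² = 0.04806, so 1740 × 0.04806 = 83.62 μSv/h.
Stay time = 4.70 μSv ÷ 83.62 μSv/h = 0.05621 h.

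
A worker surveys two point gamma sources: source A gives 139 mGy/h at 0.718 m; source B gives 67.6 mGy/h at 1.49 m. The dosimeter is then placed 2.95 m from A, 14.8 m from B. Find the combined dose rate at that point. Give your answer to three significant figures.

8.92 mGy/h

By superposition, sum each source's inverse-square contribution:
A: 139 × (0.718/2.95)² = 8.234 mGy/h
B: 67.6 × (1.49/14.8)² = 0.6852 mGy/h
Total = 8.234 + 0.6852 = 8.919 mGy/h.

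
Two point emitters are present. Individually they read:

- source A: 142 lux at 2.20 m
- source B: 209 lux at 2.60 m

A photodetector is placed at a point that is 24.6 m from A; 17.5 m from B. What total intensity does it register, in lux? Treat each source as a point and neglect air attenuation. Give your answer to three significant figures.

5.75 lux

Each source contributes Iᵢ·(dᵢ/rᵢ)²; contributions add.
A: 142 × (2.20/24.6)² = 1.136 lux
B: 209 × (2.60/17.5)² = 4.613 lux
Total = 1.136 + 4.613 = 5.749 lux.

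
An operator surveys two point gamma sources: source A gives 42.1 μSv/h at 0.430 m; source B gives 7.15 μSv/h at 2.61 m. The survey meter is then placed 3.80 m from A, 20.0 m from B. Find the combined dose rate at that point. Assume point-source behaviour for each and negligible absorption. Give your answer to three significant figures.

By superposition, sum each source's inverse-square contribution:
A: 42.1 × (0.430/3.80)² = 0.5391 μSv/h
B: 7.15 × (2.61/20.0)² = 0.1218 μSv/h
Total = 0.5391 + 0.1218 = 0.6609 μSv/h.

0.661 μSv/h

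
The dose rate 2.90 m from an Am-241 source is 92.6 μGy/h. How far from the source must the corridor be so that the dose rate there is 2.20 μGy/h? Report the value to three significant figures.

Intensity scales as (d₁/d₂)², so d₂ = d₁·√(I₁/I₂).
I₁/I₂ = 92.6/2.20 = 42.09, so d₂ = 2.90 × √42.09 = 18.81 m.

18.8 m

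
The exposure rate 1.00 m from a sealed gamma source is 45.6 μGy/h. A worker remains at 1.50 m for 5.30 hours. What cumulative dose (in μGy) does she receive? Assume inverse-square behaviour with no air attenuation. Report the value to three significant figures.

Using I₁d₁² = I₂d₂², rate at 1.50 m:
45.6 × (1.00/1.50)² = 45.6 × 0.4444 = 20.26 μGy/h.
Dose = rate × time = 20.26 μGy/h × 5.300 h = 107.4 μGy.

107 μGy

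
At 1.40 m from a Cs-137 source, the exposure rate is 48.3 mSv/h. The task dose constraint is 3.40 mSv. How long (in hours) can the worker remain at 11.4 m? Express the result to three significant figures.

Intensity scales as (d₁/d₂)², so rate at 11.4 m:
(1.40/11.4)² = 0.01508, so 48.3 × 0.01508 = 0.7284 mSv/h.
Stay time = 3.40 mSv ÷ 0.7284 mSv/h = 4.668 h.

4.67 h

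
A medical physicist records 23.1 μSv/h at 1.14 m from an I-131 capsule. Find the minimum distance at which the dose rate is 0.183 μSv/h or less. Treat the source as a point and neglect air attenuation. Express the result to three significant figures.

12.8 m

Since intensity falls as 1/r², d₂ = d₁·√(I₁/I₂).
I₁/I₂ = 23.1/0.183 = 126.2, so d₂ = 1.14 × √126.2 = 12.81 m.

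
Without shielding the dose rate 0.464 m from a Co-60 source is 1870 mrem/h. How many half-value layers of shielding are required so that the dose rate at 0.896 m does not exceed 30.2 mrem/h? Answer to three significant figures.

4.05 half-value layers

At 0.896 m, distance alone gives (0.464/0.896)² = 0.2682, so 1870 × 0.2682 = 501.5 mrem/h.
Further attenuation needed: 501.5/30.2 = 16.61.
n = log₂(16.61) = 4.054 half-value layers.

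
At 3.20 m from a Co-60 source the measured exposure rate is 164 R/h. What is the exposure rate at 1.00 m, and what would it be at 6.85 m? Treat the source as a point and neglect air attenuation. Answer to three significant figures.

Using I₁d₁² = I₂d₂²,
At 1.00 m: (3.20/1.00)² = 10.24, so 164 × 10.24 = 1679 R/h
At 6.85 m: (1.00/6.85)² = 0.02131, so 1679 × 0.02131 = 35.78 R/h.

1680 R/h; 35.8 R/h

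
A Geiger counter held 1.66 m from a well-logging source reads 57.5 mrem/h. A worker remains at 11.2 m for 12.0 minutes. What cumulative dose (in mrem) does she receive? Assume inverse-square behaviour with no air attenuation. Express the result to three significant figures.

0.253 mrem

Using I₁d₁² = I₂d₂², rate at 11.2 m:
(1.66/11.2)² = 0.02197, so 57.5 × 0.02197 = 1.263 mrem/h.
Dose = rate × time = 1.263 mrem/h × 0.2000 h = 0.2526 mrem.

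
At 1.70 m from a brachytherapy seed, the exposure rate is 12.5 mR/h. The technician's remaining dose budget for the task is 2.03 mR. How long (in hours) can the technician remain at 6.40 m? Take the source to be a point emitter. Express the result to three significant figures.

By the inverse-square law, rate at 6.40 m:
(1.70/6.40)² = 0.07056, so 12.5 × 0.07056 = 0.8820 mR/h.
Stay time = 2.03 mR ÷ 0.8820 mR/h = 2.302 h.

2.30 h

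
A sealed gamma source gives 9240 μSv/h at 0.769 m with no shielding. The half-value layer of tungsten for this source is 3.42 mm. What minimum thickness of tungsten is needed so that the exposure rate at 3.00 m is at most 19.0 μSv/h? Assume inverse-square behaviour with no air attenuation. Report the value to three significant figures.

At 3.00 m, distance alone gives (0.769/3.00)² = 0.06571, so 9240 × 0.06571 = 607.2 μSv/h.
Further attenuation needed: 607.2/19.0 = 31.96.
n = log₂(31.96) = 4.998 half-value layers.
Thickness = 4.998 × 3.42 mm = 17.09 mm.

17.1 mm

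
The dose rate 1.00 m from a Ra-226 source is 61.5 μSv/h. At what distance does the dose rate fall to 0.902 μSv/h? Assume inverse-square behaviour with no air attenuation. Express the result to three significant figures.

By the inverse-square law, d₂ = d₁·√(I₁/I₂).
I₁/I₂ = 61.5/0.902 = 68.18, so d₂ = 1.00 × √68.18 = 8.257 m.

8.26 m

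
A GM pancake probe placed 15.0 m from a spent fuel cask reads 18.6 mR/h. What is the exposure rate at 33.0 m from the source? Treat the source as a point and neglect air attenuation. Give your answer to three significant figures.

3.84 mR/h

Using I₁d₁² = I₂d₂², scaling from 15.0 m to 33.0 m:
18.6 × (15.0/33.0)² = 18.6 × 0.2066 = 3.843 mR/h.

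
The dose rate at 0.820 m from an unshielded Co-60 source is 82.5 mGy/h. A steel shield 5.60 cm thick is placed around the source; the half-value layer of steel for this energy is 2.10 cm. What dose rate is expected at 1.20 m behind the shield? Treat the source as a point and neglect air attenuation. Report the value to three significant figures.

Distance alone: (0.820/1.20)² = 0.4669, so 82.5 × 0.4669 = 38.52 mGy/h.
Shield: 5.60/2.10 = 2.667 half-value layers → attenuation 2^(−2.667) = 0.1575.
Combined: 38.52 × 0.1575 = 6.067 mGy/h.

6.07 mGy/h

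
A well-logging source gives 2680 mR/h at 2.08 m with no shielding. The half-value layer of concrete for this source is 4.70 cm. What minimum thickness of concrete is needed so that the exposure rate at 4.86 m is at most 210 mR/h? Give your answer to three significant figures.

5.76 cm

At 4.86 m, distance alone gives 2680 × (2.08/4.86)² = 2680 × 0.1832 = 491.0 mR/h.
Further attenuation needed: 491.0/210 = 2.338.
n = log₂(2.338) = 1.225 half-value layers.
Thickness = 1.225 × 4.70 cm = 5.758 cm.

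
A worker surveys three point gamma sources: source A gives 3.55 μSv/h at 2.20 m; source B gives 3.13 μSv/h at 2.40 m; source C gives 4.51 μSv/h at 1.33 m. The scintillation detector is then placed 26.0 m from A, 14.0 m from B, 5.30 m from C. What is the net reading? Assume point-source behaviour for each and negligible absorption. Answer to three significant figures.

0.401 μSv/h

Each source contributes Iᵢ·(dᵢ/rᵢ)²; contributions add.
A: 3.55 × (2.20/26.0)² = 0.02542 μSv/h
B: 3.13 × (2.40/14.0)² = 0.09198 μSv/h
C: 4.51 × (1.33/5.30)² = 0.2840 μSv/h
Total = 0.02542 + 0.09198 + 0.2840 = 0.4014 μSv/h.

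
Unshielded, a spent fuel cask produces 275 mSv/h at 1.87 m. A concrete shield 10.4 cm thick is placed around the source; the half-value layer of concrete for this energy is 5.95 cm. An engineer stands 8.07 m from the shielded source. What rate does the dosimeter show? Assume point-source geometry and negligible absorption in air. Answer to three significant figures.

4.40 mSv/h

Distance alone: 275 × (1.87/8.07)² = 275 × 0.05370 = 14.77 mSv/h.
Shield: 10.4/5.95 = 1.748 half-value layers → attenuation 2^(−1.748) = 0.2977.
Combined: 14.77 × 0.2977 = 4.397 mSv/h.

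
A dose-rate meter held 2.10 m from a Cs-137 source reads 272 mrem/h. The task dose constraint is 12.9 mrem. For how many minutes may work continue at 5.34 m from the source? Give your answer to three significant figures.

18.4 min

Applying the 1/r² law, rate at 5.34 m:
(2.10/5.34)² = 0.1547, so 272 × 0.1547 = 42.08 mrem/h.
Stay time = 12.9 mrem ÷ 42.08 mrem/h = 0.3066 h = 18.40 min.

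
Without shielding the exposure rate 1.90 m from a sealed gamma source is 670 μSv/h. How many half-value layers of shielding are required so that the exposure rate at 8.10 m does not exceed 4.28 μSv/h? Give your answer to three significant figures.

At 8.10 m, distance alone gives 670 × (1.90/8.10)² = 670 × 0.05502 = 36.86 μSv/h.
Further attenuation needed: 36.86/4.28 = 8.612.
n = log₂(8.612) = 3.106 half-value layers.

3.11 half-value layers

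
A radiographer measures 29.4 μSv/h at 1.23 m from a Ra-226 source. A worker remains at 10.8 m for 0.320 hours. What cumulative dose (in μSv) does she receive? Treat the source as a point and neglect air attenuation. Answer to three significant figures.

Applying the 1/r² law, rate at 10.8 m:
(1.23/10.8)² = 0.01297, so 29.4 × 0.01297 = 0.3813 μSv/h.
Dose = rate × time = 0.3813 μSv/h × 0.3200 h = 0.1220 μSv.

0.122 μSv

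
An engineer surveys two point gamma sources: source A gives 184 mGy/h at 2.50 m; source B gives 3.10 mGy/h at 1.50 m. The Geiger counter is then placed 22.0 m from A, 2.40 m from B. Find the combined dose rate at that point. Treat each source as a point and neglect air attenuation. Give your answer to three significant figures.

Each source contributes Iᵢ·(dᵢ/rᵢ)²; contributions add.
A: 184 × (2.50/22.0)² = 2.376 mGy/h
B: 3.10 × (1.50/2.40)² = 1.211 mGy/h
Total = 2.376 + 1.211 = 3.587 mGy/h.

3.59 mGy/h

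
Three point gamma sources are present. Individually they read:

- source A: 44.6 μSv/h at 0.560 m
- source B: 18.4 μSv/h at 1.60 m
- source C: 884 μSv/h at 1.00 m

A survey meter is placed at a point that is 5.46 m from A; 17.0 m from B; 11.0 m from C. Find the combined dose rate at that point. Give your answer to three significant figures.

7.94 μSv/h

Each source contributes Iᵢ·(dᵢ/rᵢ)²; contributions add.
A: 44.6 × (0.560/5.46)² = 0.4692 μSv/h
B: 18.4 × (1.60/17.0)² = 0.1630 μSv/h
C: 884 × (1.00/11.0)² = 7.306 μSv/h
Total = 0.4692 + 0.1630 + 7.306 = 7.938 μSv/h.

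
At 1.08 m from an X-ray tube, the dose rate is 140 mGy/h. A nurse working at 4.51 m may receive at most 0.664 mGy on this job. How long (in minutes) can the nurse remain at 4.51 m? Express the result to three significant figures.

Using I₁d₁² = I₂d₂², rate at 4.51 m:
(1.08/4.51)² = 0.05734, so 140 × 0.05734 = 8.028 mGy/h.
Stay time = 0.664 mGy ÷ 8.028 mGy/h = 0.08271 h = 4.963 min.

4.96 min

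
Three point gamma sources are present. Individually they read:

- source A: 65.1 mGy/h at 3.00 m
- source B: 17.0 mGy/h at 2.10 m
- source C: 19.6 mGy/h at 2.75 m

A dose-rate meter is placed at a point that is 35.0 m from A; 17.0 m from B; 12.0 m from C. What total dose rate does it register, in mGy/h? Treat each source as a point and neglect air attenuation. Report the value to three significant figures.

By superposition, sum each source's inverse-square contribution:
A: 65.1 × (3.00/35.0)² = 0.4783 mGy/h
B: 17.0 × (2.10/17.0)² = 0.2594 mGy/h
C: 19.6 × (2.75/12.0)² = 1.029 mGy/h
Total = 0.4783 + 0.2594 + 1.029 = 1.767 mGy/h.

1.77 mGy/h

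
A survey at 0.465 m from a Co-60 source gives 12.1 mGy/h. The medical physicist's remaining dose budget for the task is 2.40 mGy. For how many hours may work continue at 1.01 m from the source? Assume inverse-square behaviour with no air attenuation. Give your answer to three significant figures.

Using I₁d₁² = I₂d₂², rate at 1.01 m:
(0.465/1.01)² = 0.2120, so 12.1 × 0.2120 = 2.565 mGy/h.
Stay time = 2.40 mGy ÷ 2.565 mGy/h = 0.9357 h.

0.936 h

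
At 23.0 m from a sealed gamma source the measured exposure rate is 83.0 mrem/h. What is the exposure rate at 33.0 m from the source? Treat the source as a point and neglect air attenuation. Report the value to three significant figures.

Applying the 1/r² law, scaling from 23.0 m to 33.0 m:
83.0 × (23.0/33.0)² = 83.0 × 0.4858 = 40.32 mrem/h.

40.3 mrem/h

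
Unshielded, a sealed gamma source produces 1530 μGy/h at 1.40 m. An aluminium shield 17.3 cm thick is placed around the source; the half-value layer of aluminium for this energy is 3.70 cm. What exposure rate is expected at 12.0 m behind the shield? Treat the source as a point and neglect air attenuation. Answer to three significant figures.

Distance alone: (1.40/12.0)² = 0.01361, so 1530 × 0.01361 = 20.82 μGy/h.
Shield: 17.3/3.70 = 4.676 half-value layers → attenuation 2^(−4.676) = 0.03912.
Combined: 20.82 × 0.03912 = 0.8145 μGy/h.

0.815 μGy/h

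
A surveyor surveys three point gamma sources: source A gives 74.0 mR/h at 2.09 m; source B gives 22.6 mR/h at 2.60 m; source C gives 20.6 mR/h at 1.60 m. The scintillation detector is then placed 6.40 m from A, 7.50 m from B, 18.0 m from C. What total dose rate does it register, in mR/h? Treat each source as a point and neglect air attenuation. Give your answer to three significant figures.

10.8 mR/h

Each source contributes Iᵢ·(dᵢ/rᵢ)²; contributions add.
A: 74.0 × (2.09/6.40)² = 7.892 mR/h
B: 22.6 × (2.60/7.50)² = 2.716 mR/h
C: 20.6 × (1.60/18.0)² = 0.1628 mR/h
Total = 7.892 + 2.716 + 0.1628 = 10.77 mR/h.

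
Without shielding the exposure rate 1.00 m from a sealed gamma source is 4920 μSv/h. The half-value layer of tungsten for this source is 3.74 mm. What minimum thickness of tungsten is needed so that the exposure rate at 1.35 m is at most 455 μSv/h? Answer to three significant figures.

At 1.35 m, distance alone gives (1.00/1.35)² = 0.5487, so 4920 × 0.5487 = 2700 μSv/h.
Further attenuation needed: 2700/455 = 5.934.
n = log₂(5.934) = 2.569 half-value layers.
Thickness = 2.569 × 3.74 mm = 9.608 mm.

9.61 mm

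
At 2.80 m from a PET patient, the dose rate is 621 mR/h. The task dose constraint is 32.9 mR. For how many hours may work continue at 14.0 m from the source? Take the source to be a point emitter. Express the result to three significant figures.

Applying the 1/r² law, rate at 14.0 m:
(2.80/14.0)² = 0.04000, so 621 × 0.04000 = 24.84 mR/h.
Stay time = 32.9 mR ÷ 24.84 mR/h = 1.324 h.

1.32 h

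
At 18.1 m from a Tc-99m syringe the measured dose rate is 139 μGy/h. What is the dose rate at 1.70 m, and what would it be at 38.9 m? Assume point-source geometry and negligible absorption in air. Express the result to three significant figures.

15800 μGy/h; 30.1 μGy/h

Using I₁d₁² = I₂d₂²,
At 1.70 m: 139 × (18.1/1.70)² = 139 × 113.4 = 15760 μGy/h
At 38.9 m: 15760 × (1.70/38.9)² = 15760 × 0.001910 = 30.10 μGy/h.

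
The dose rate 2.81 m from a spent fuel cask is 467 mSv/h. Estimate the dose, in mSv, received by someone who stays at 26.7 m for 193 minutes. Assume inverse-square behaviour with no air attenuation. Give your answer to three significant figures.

Using I₁d₁² = I₂d₂², rate at 26.7 m:
467 × (2.81/26.7)² = 467 × 0.01108 = 5.174 mSv/h.
Dose = rate × time = 5.174 mSv/h × 3.217 h = 16.64 mSv.

16.6 mSv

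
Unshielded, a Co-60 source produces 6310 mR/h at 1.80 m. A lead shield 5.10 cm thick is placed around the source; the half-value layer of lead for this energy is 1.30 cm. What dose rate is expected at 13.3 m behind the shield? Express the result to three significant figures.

Distance alone: 6310 × (1.80/13.3)² = 6310 × 0.01832 = 115.6 mR/h.
Shield: 5.10/1.30 = 3.923 half-value layers → attenuation 2^(−3.923) = 0.06593.
Combined: 115.6 × 0.06593 = 7.622 mR/h.

7.62 mR/h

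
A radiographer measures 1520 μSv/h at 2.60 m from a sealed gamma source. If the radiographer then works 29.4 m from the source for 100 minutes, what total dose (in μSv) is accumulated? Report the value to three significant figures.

19.8 μSv

Intensity scales as (d₁/d₂)², so rate at 29.4 m:
1520 × (2.60/29.4)² = 1520 × 0.007821 = 11.89 μSv/h.
Dose = rate × time = 11.89 μSv/h × 1.667 h = 19.82 μSv.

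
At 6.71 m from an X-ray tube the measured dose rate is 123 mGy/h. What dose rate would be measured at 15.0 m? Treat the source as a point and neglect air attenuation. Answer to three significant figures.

By the inverse-square law, scaling from 6.71 m to 15.0 m:
(6.71/15.0)² = 0.2001, so 123 × 0.2001 = 24.61 mGy/h.

24.6 mGy/h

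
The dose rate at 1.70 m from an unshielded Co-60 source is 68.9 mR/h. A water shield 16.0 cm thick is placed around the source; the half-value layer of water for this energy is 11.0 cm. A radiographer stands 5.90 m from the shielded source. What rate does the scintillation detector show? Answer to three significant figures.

Distance alone: 68.9 × (1.70/5.90)² = 68.9 × 0.08302 = 5.720 mR/h.
Shield: 16.0/11.0 = 1.455 half-value layers → attenuation 2^(−1.455) = 0.3648.
Combined: 5.720 × 0.3648 = 2.087 mR/h.

2.09 mR/h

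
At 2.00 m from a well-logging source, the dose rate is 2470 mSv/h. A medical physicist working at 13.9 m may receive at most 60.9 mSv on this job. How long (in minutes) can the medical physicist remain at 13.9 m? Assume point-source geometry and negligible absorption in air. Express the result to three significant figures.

Since intensity falls as 1/r², rate at 13.9 m:
2470 × (2.00/13.9)² = 2470 × 0.02070 = 51.13 mSv/h.
Stay time = 60.9 mSv ÷ 51.13 mSv/h = 1.191 h = 71.46 min.

71.5 min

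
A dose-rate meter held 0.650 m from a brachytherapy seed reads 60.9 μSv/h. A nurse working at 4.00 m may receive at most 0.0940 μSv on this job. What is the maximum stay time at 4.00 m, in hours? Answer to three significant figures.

0.0585 h

Since intensity falls as 1/r², rate at 4.00 m:
(0.650/4.00)² = 0.02641, so 60.9 × 0.02641 = 1.608 μSv/h.
Stay time = 0.0940 μSv ÷ 1.608 μSv/h = 0.05846 h.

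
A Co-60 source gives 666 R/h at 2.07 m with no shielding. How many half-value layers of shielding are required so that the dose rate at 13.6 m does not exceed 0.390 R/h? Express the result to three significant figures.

5.31 half-value layers

At 13.6 m, distance alone gives (2.07/13.6)² = 0.02317, so 666 × 0.02317 = 15.43 R/h.
Further attenuation needed: 15.43/0.390 = 39.56.
n = log₂(39.56) = 5.306 half-value layers.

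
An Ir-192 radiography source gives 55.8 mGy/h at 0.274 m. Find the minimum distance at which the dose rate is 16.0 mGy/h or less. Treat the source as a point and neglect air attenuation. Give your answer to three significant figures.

By the inverse-square law, d₂ = d₁·√(I₁/I₂).
I₁/I₂ = 55.8/16.0 = 3.487, so d₂ = 0.274 × √3.487 = 0.5117 m.

0.512 m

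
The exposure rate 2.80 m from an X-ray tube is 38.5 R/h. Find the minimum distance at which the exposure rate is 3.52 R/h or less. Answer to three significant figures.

Applying the 1/r² law, d₂ = d₁·√(I₁/I₂).
I₁/I₂ = 38.5/3.52 = 10.94, so d₂ = 2.80 × √10.94 = 9.261 m.

9.26 m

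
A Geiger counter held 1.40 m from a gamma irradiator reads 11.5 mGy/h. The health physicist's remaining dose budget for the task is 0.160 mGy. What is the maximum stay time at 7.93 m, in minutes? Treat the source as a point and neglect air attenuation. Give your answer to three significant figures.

26.8 min

By the inverse-square law, rate at 7.93 m:
(1.40/7.93)² = 0.03117, so 11.5 × 0.03117 = 0.3585 mGy/h.
Stay time = 0.160 mGy ÷ 0.3585 mGy/h = 0.4463 h = 26.78 min.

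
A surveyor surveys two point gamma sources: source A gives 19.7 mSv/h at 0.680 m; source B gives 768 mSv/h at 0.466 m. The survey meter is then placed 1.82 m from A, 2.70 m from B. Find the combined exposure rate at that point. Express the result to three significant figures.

By superposition, sum each source's inverse-square contribution:
A: 19.7 × (0.680/1.82)² = 2.750 mSv/h
B: 768 × (0.466/2.70)² = 22.88 mSv/h
Total = 2.750 + 22.88 = 25.63 mSv/h.

25.6 mSv/h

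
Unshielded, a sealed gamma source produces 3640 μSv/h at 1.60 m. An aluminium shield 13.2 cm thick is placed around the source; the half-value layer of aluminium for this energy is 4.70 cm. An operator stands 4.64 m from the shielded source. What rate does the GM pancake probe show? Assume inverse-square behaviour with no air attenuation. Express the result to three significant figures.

Distance alone: 3640 × (1.60/4.64)² = 3640 × 0.1189 = 432.8 μSv/h.
Shield: 13.2/4.70 = 2.809 half-value layers → attenuation 2^(−2.809) = 0.1427.
Combined: 432.8 × 0.1427 = 61.76 μSv/h.

61.8 μSv/h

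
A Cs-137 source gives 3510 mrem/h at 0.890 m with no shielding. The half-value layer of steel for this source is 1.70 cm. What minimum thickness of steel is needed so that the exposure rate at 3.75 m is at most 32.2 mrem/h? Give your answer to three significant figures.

At 3.75 m, distance alone gives (0.890/3.75)² = 0.05633, so 3510 × 0.05633 = 197.7 mrem/h.
Further attenuation needed: 197.7/32.2 = 6.140.
n = log₂(6.140) = 2.618 half-value layers.
Thickness = 2.618 × 1.70 cm = 4.451 cm.

4.45 cm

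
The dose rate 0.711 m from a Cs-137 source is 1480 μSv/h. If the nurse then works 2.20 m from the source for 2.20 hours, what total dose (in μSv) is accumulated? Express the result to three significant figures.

Applying the 1/r² law, rate at 2.20 m:
(0.711/2.20)² = 0.1044, so 1480 × 0.1044 = 154.5 μSv/h.
Dose = rate × time = 154.5 μSv/h × 2.200 h = 339.9 μSv.

340 μSv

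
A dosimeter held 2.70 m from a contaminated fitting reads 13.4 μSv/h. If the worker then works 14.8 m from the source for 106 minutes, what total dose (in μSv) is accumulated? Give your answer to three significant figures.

Using I₁d₁² = I₂d₂², rate at 14.8 m:
13.4 × (2.70/14.8)² = 13.4 × 0.03328 = 0.4460 μSv/h.
Dose = rate × time = 0.4460 μSv/h × 1.767 h = 0.7881 μSv.

0.788 μSv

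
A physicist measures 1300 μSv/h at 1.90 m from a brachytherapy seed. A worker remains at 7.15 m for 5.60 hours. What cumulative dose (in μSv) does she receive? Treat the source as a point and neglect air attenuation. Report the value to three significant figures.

Applying the 1/r² law, rate at 7.15 m:
(1.90/7.15)² = 0.07061, so 1300 × 0.07061 = 91.79 μSv/h.
Dose = rate × time = 91.79 μSv/h × 5.600 h = 514.0 μSv.

514 μSv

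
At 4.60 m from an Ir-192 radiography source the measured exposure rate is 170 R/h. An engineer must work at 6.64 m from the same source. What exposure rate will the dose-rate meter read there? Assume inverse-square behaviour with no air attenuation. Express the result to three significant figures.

Using I₁d₁² = I₂d₂², scaling from 4.60 m to 6.64 m:
(4.60/6.64)² = 0.4799, so 170 × 0.4799 = 81.58 R/h.

81.6 R/h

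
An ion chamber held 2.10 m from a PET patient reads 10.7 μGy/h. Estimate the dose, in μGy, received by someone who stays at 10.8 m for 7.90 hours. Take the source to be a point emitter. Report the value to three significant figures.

Using I₁d₁² = I₂d₂², rate at 10.8 m:
(2.10/10.8)² = 0.03781, so 10.7 × 0.03781 = 0.4046 μGy/h.
Dose = rate × time = 0.4046 μGy/h × 7.900 h = 3.196 μGy.

3.20 μGy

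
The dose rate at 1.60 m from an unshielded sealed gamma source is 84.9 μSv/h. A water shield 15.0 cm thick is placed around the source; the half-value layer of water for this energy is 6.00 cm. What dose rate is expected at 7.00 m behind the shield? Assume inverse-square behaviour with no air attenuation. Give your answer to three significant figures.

0.784 μSv/h

Distance alone: 84.9 × (1.60/7.00)² = 84.9 × 0.05224 = 4.435 μSv/h.
Shield: 15.0/6.00 = 2.500 half-value layers → attenuation 2^(−2.500) = 0.1768.
Combined: 4.435 × 0.1768 = 0.7841 μSv/h.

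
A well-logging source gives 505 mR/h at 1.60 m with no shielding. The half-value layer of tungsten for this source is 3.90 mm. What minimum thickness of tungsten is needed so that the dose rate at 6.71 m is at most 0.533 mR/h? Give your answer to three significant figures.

22.4 mm

At 6.71 m, distance alone gives (1.60/6.71)² = 0.05686, so 505 × 0.05686 = 28.71 mR/h.
Further attenuation needed: 28.71/0.533 = 53.86.
n = log₂(53.86) = 5.751 half-value layers.
Thickness = 5.751 × 3.90 mm = 22.43 mm.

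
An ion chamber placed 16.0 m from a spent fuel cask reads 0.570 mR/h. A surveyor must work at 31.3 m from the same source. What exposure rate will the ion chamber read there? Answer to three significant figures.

Since intensity falls as 1/r², scaling from 16.0 m to 31.3 m:
(16.0/31.3)² = 0.2613, so 0.570 × 0.2613 = 0.1489 mR/h.

0.149 mR/h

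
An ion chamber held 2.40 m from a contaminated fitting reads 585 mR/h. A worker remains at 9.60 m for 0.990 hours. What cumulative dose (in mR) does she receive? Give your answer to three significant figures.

36.2 mR

Since intensity falls as 1/r², rate at 9.60 m:
(2.40/9.60)² = 0.06250, so 585 × 0.06250 = 36.56 mR/h.
Dose = rate × time = 36.56 mR/h × 0.9900 h = 36.19 mR.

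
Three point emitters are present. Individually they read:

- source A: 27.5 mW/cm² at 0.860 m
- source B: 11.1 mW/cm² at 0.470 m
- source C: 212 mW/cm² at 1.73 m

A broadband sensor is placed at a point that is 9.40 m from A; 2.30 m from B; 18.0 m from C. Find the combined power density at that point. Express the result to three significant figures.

2.65 mW/cm²

By superposition, sum each source's inverse-square contribution:
A: 27.5 × (0.860/9.40)² = 0.2302 mW/cm²
B: 11.1 × (0.470/2.30)² = 0.4635 mW/cm²
C: 212 × (1.73/18.0)² = 1.958 mW/cm²
Total = 0.2302 + 0.4635 + 1.958 = 2.652 mW/cm².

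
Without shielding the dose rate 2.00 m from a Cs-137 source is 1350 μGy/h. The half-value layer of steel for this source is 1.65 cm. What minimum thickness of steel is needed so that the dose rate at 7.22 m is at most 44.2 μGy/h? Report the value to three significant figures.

At 7.22 m, distance alone gives 1350 × (2.00/7.22)² = 1350 × 0.07673 = 103.6 μGy/h.
Further attenuation needed: 103.6/44.2 = 2.344.
n = log₂(2.344) = 1.229 half-value layers.
Thickness = 1.229 × 1.65 cm = 2.028 cm.

2.03 cm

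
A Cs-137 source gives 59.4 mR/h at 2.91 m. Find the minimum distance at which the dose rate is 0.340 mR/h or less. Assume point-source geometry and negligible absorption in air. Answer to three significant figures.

Since intensity falls as 1/r², d₂ = d₁·√(I₁/I₂).
I₁/I₂ = 59.4/0.340 = 174.7, so d₂ = 2.91 × √174.7 = 38.46 m.

38.5 m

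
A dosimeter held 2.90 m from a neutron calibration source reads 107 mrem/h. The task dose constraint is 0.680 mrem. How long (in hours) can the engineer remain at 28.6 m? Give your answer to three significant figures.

0.618 h

Intensity scales as (d₁/d₂)², so rate at 28.6 m:
107 × (2.90/28.6)² = 107 × 0.01028 = 1.100 mrem/h.
Stay time = 0.680 mrem ÷ 1.100 mrem/h = 0.6182 h.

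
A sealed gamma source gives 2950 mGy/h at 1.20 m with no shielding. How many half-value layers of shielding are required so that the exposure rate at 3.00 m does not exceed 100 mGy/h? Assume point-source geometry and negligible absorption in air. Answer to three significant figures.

2.24 half-value layers

At 3.00 m, distance alone gives 2950 × (1.20/3.00)² = 2950 × 0.1600 = 472.0 mGy/h.
Further attenuation needed: 472.0/100 = 4.720.
n = log₂(4.720) = 2.239 half-value layers.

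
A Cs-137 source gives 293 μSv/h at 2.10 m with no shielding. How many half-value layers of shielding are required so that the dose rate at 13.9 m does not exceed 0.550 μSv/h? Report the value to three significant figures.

At 13.9 m, distance alone gives 293 × (2.10/13.9)² = 293 × 0.02282 = 6.686 μSv/h.
Further attenuation needed: 6.686/0.550 = 12.16.
n = log₂(12.16) = 3.604 half-value layers.

3.60 half-value layers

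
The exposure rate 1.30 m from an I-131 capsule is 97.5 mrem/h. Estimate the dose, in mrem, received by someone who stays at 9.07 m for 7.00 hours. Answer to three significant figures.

14.0 mrem

Using I₁d₁² = I₂d₂², rate at 9.07 m:
97.5 × (1.30/9.07)² = 97.5 × 0.02054 = 2.003 mrem/h.
Dose = rate × time = 2.003 mrem/h × 7.000 h = 14.02 mrem.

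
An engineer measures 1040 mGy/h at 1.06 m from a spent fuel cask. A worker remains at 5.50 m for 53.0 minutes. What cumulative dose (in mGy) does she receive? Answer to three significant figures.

34.1 mGy

Since intensity falls as 1/r², rate at 5.50 m:
(1.06/5.50)² = 0.03714, so 1040 × 0.03714 = 38.63 mGy/h.
Dose = rate × time = 38.63 mGy/h × 0.8833 h = 34.12 mGy.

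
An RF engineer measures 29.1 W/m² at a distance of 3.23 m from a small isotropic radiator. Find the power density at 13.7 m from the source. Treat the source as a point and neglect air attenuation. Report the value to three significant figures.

1.62 W/m²

By the inverse-square law, the rate at 13.7 m is
29.1 × (3.23/13.7)² = 29.1 × 0.05559 = 1.618 W/m².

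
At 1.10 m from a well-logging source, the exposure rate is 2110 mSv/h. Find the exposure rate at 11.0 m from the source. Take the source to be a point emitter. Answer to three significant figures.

21.1 mSv/h

By the inverse-square law, the rate at 11.0 m is
(1.10/11.0)² = 0.01000, so 2110 × 0.01000 = 21.10 mSv/h.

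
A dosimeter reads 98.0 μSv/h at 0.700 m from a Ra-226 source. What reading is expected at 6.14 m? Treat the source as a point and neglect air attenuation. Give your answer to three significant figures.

Intensity scales as (d₁/d₂)², so the rate at 6.14 m is
(0.700/6.14)² = 0.01300, so 98.0 × 0.01300 = 1.274 μSv/h.

1.27 μSv/h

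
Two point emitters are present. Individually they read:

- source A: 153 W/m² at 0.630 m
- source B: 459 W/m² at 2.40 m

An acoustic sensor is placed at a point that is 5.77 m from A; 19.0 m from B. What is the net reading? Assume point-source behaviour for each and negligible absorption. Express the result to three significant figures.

9.15 W/m²

Each source contributes Iᵢ·(dᵢ/rᵢ)²; contributions add.
A: 153 × (0.630/5.77)² = 1.824 W/m²
B: 459 × (2.40/19.0)² = 7.324 W/m²
Total = 1.824 + 7.324 = 9.148 W/m².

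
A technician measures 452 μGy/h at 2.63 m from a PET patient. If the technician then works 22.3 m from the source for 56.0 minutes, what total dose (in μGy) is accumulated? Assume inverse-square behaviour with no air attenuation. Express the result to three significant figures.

5.87 μGy

Since intensity falls as 1/r², rate at 22.3 m:
452 × (2.63/22.3)² = 452 × 0.01391 = 6.287 μGy/h.
Dose = rate × time = 6.287 μGy/h × 0.9333 h = 5.868 μGy.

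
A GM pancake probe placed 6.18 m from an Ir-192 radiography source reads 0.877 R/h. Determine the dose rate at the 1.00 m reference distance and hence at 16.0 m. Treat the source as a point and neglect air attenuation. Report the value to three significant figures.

33.5 R/h; 0.131 R/h

Since intensity falls as 1/r²,
At 1.00 m: 0.877 × (6.18/1.00)² = 0.877 × 38.19 = 33.49 R/h
At 16.0 m: 33.49 × (1.00/16.0)² = 33.49 × 0.003906 = 0.1308 R/h.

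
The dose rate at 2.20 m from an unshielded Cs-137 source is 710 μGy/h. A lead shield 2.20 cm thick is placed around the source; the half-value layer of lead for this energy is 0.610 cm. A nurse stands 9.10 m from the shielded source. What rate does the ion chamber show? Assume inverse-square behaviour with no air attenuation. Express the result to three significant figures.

3.41 μGy/h

Distance alone: (2.20/9.10)² = 0.05845, so 710 × 0.05845 = 41.50 μGy/h.
Shield: 2.20/0.610 = 3.607 half-value layers → attenuation 2^(−3.607) = 0.08207.
Combined: 41.50 × 0.08207 = 3.406 μGy/h.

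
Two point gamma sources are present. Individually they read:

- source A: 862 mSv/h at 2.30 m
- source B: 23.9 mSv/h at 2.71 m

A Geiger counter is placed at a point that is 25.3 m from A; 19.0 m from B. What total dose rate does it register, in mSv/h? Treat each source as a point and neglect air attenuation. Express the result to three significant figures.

Each source contributes Iᵢ·(dᵢ/rᵢ)²; contributions add.
A: 862 × (2.30/25.3)² = 7.124 mSv/h
B: 23.9 × (2.71/19.0)² = 0.4862 mSv/h
Total = 7.124 + 0.4862 = 7.610 mSv/h.

7.61 mSv/h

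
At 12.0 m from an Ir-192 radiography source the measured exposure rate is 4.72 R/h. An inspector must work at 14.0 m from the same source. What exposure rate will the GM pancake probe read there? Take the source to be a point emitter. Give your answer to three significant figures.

3.47 R/h

Using I₁d₁² = I₂d₂², scaling from 12.0 m to 14.0 m:
(12.0/14.0)² = 0.7347, so 4.72 × 0.7347 = 3.468 R/h.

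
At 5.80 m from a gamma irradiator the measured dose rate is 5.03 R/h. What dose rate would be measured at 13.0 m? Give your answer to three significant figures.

Using I₁d₁² = I₂d₂², scaling from 5.80 m to 13.0 m:
5.03 × (5.80/13.0)² = 5.03 × 0.1991 = 1.001 R/h.

1.00 R/h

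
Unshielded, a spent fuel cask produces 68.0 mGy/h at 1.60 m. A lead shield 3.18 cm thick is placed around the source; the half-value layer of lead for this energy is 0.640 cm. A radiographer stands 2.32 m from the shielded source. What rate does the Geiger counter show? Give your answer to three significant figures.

1.03 mGy/h

Distance alone: 68.0 × (1.60/2.32)² = 68.0 × 0.4756 = 32.34 mGy/h.
Shield: 3.18/0.640 = 4.969 half-value layers → attenuation 2^(−4.969) = 0.03193.
Combined: 32.34 × 0.03193 = 1.033 mGy/h.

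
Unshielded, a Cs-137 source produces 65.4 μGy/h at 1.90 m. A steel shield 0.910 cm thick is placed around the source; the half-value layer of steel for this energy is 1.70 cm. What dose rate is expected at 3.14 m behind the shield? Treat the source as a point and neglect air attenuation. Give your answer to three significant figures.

Distance alone: (1.90/3.14)² = 0.3661, so 65.4 × 0.3661 = 23.94 μGy/h.
Shield: 0.910/1.70 = 0.5353 half-value layers → attenuation 2^(−0.5353) = 0.6900.
Combined: 23.94 × 0.6900 = 16.52 μGy/h.

16.5 μGy/h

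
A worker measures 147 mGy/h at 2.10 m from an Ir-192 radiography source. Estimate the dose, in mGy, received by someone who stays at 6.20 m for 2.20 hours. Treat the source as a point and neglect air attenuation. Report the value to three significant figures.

37.1 mGy

Intensity scales as (d₁/d₂)², so rate at 6.20 m:
147 × (2.10/6.20)² = 147 × 0.1147 = 16.86 mGy/h.
Dose = rate × time = 16.86 mGy/h × 2.200 h = 37.09 mGy.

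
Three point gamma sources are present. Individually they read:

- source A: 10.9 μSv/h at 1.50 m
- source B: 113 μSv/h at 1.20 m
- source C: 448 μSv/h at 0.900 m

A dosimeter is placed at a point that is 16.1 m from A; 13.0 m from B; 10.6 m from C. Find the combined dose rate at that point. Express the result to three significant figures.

4.29 μSv/h

By superposition, sum each source's inverse-square contribution:
A: 10.9 × (1.50/16.1)² = 0.09461 μSv/h
B: 113 × (1.20/13.0)² = 0.9628 μSv/h
C: 448 × (0.900/10.6)² = 3.230 μSv/h
Total = 0.09461 + 0.9628 + 3.230 = 4.287 μSv/h.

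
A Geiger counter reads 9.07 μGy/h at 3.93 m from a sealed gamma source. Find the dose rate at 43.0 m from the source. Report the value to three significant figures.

Since intensity falls as 1/r², the rate at 43.0 m is
9.07 × (3.93/43.0)² = 9.07 × 0.008353 = 0.07576 μGy/h.

0.0758 μGy/h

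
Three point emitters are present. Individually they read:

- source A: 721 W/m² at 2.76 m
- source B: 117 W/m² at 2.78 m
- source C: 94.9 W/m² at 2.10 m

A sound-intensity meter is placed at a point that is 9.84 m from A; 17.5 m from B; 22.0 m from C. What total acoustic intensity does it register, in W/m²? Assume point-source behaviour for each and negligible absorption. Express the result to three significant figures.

60.5 W/m²

By superposition, sum each source's inverse-square contribution:
A: 721 × (2.76/9.84)² = 56.72 W/m²
B: 117 × (2.78/17.5)² = 2.953 W/m²
C: 94.9 × (2.10/22.0)² = 0.8647 W/m²
Total = 56.72 + 2.953 + 0.8647 = 60.54 W/m².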